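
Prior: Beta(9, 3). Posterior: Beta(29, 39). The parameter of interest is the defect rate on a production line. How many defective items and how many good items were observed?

20 defective items and 36 good items

Under Beta–binomial conjugacy the posterior parameters are (a+s, b+f).
Match parameters: s=29−9=20, f=39−3=36.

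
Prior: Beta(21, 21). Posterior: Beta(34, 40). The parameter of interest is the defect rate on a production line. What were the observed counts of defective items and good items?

A Beta(α, β) prior with s successes and f failures in binomial data gives a Beta(α+s, β+f) posterior.
Match parameters: s=34−21=13, f=40−21=19.

13 defective items and 19 good items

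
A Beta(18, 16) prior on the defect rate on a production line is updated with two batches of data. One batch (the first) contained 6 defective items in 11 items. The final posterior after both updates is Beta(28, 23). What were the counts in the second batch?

Because Beta–binomial updating is additive in the counts, the combined data contributed (α_post−α_prior, β_post−β_prior) successes and failures.
Total across both batches: 28−18=10 defective items, 23−16=7 good items.
Subtract the first batch: 10−6=4 defective items and 7−5=2 good items.

4 defective items and 2 good items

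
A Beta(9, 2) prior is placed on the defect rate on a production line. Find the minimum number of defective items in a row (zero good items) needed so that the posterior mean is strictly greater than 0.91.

k = 12

After k defective items and 0 good items the posterior is Beta(9+k, 2), with mean (9+k)/(9+2+k).
Set (9+k)/(11+k) > 0.91 and solve: k > (0.91·11 − 9)/(1 − 0.91) = 11.222.
The smallest integer exceeding 11.222 is 12.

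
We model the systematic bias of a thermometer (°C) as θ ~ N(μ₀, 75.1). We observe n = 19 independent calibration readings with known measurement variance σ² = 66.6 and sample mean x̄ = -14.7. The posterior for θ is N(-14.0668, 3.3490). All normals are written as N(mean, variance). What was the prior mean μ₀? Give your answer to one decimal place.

μ₀ = -0.5

The posterior mean is a precision-weighted average: μ_n = (τ₀μ₀ + τ_data·x̄)/(τ₀+τ_data), with τ₀=1/σ₀² and τ_data=n/σ².
Here τ₀ = 1/75.1 = 0.013316 and τ_data = 19/66.6 = 0.285285, so τ_n = 0.298601.
Rearranging for μ₀: μ₀ = (μ_n·τ_n − τ_data·x̄)/τ₀ = (-14.0668·0.298601 − 0.285285·-14.7) / 0.013316 = -0.006671/0.013316 ≈ -0.5.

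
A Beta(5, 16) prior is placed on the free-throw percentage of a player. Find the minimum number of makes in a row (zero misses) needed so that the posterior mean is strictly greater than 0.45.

k = 9

After k makes and 0 misses the posterior is Beta(5+k, 16), with mean (5+k)/(5+16+k).
Set (5+k)/(21+k) > 0.45 and solve: k > (0.45·21 − 5)/(1 − 0.45) = 8.091.
The smallest integer exceeding 8.091 is 9.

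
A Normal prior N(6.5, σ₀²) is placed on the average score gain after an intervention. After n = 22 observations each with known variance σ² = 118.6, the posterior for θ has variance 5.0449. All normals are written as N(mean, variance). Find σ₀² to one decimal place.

σ₀² = 78.6

Posterior precision equals prior precision plus data precision: 1/σ_n² = 1/σ₀² + n/σ².
So 1/σ₀² = 1/5.0449 − 22/118.6 = 0.198220 − 0.185497 = 0.012723.
Hence σ₀² = 1/0.012723 ≈ 78.6.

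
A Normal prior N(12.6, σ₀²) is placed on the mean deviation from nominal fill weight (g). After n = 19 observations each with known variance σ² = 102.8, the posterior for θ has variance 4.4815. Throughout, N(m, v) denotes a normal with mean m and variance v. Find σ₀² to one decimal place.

σ₀² = 26.1

For the Normal–Normal model with known σ², precisions add: τ_n = τ₀ + n/σ².
So 1/σ₀² = 1/4.4815 − 19/102.8 = 0.223140 − 0.184825 = 0.038315.
Hence σ₀² = 1/0.038315 ≈ 26.1.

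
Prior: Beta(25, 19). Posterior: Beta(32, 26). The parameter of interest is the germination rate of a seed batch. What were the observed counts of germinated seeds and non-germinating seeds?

7 germinated seeds and 7 non-germinating seeds

Beta is conjugate to the binomial likelihood: posterior = Beta(a+s, b+f).
So s = 32 − 25 = 7 and f = 26 − 19 = 7.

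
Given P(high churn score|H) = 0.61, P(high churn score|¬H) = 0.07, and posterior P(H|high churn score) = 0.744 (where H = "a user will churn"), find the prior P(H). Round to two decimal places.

In odds form, posterior odds = prior odds × likelihood ratio, so prior odds = posterior odds ÷ LR.
Posterior odds = 0.744/(1−0.744) = 2.9062. LR = 0.61/0.07 = 8.7143.
Prior odds = 2.9062/8.7143 = 0.3335, so P(H) = 0.3335/(1+0.3335) ≈ 0.25.

P(H) = 0.25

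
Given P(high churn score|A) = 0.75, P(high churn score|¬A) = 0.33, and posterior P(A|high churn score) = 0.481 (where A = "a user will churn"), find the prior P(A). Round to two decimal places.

P(A) = 0.29

Bayes' rule in odds form gives O(A|E) = O(A)·[P(E|A)/P(E|¬A)], hence O(A) = O(A|E)/LR.
Posterior odds = 0.481/(1−0.481) = 0.9268. LR = 0.75/0.33 = 2.2727.
Prior odds = 0.9268/2.2727 = 0.4078, so P(A) = 0.4078/(1+0.4078) ≈ 0.29.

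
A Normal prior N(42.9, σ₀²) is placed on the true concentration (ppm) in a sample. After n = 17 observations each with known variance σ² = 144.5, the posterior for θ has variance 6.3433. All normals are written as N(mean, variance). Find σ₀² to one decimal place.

σ₀² = 25.0

Posterior precision equals prior precision plus data precision: 1/σ_n² = 1/σ₀² + n/σ².
So 1/σ₀² = 1/6.3433 − 17/144.5 = 0.157647 − 0.117647 = 0.040000.
Hence σ₀² = 1/0.040000 ≈ 25.0.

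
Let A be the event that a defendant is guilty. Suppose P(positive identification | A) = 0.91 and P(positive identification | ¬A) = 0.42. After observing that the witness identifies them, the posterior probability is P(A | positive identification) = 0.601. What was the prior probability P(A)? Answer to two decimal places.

Bayes' rule in odds form gives O(A|E) = O(A)·[P(E|A)/P(E|¬A)], hence O(A) = O(A|E)/LR.
Posterior odds = 0.601/(1−0.601) = 1.5063. LR = 0.91/0.42 = 2.1667.
Prior odds = 1.5063/2.1667 = 0.6952, so P(A) = 0.6952/(1+0.6952) ≈ 0.41.

P(A) = 0.41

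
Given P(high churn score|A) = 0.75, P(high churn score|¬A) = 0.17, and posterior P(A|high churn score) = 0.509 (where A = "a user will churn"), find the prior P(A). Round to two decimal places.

P(A) = 0.19

Bayes' rule in odds form gives O(A|E) = O(A)·[P(E|A)/P(E|¬A)], hence O(A) = O(A|E)/LR.
Posterior odds = 0.509/(1−0.509) = 1.0367. LR = 0.75/0.17 = 4.4118.
Prior odds = 1.0367/4.4118 = 0.2350, so P(A) = 0.2350/(1+0.2350) ≈ 0.19.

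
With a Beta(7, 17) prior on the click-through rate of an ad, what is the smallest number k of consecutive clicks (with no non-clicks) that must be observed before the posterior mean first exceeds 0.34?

After k clicks and 0 non-clicks the posterior is Beta(7+k, 17), with mean (7+k)/(7+17+k).
Set (7+k)/(24+k) > 0.34 and solve: k > (0.34·24 − 7)/(1 − 0.34) = 1.758.
The smallest integer exceeding 1.758 is 2.

k = 2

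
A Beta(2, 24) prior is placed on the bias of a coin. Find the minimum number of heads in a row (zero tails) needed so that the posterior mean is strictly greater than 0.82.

After k heads and 0 tails the posterior is Beta(2+k, 24), with mean (2+k)/(2+24+k).
Set (2+k)/(26+k) > 0.82 and solve: k > (0.82·26 − 2)/(1 − 0.82) = 107.333.
The smallest integer exceeding 107.333 is 108, and checking k=108: (110)/(134) = 0.8209 > 0.82.

k = 108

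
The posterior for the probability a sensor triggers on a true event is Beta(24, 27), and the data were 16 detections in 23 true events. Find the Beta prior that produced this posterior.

Beta(8, 20)

A Beta(a, b) prior with s successes and f failures in binomial data gives a Beta(a+s, b+f) posterior.
So a = 24 − 16 = 8 and b = 27 − 7 = 20.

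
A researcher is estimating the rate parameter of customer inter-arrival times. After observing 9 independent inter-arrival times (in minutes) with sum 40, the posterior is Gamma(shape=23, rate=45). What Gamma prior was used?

For an exponential likelihood with a Gamma(α, β) prior on the rate, n observations with total T give posterior Gamma(α+n, β+T).
So α = 23 − 9 = 14 and β = 45 − 40 = 5.

Gamma(shape=14, rate=5)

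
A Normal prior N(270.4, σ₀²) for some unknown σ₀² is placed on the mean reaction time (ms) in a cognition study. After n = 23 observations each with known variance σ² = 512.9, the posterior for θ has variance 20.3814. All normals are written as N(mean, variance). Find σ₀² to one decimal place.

Posterior precision equals prior precision plus data precision: 1/σ_n² = 1/σ₀² + n/σ².
So 1/σ₀² = 1/20.3814 − 23/512.9 = 0.049064 − 0.044843 = 0.004221.
Hence σ₀² = 1/0.004221 ≈ 236.9.

σ₀² = 236.9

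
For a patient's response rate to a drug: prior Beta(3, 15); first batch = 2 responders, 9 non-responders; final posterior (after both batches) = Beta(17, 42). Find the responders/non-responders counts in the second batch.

12 responders and 18 non-responders

Sequential conjugate updates are equivalent to a single update on the pooled data, so total successes = posterior α − prior α and total failures = posterior β − prior β.
Total across both batches: 17−3=14 responders, 42−15=27 non-responders.
Subtract the first batch: 14−2=12 responders and 27−9=18 non-responders.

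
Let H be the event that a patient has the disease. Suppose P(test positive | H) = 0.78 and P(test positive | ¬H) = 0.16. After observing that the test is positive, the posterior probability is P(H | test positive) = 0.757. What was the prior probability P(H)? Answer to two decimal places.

Bayes' rule in odds form gives O(H|E) = O(H)·[P(E|H)/P(E|¬H)], hence O(H) = O(H|E)/LR.
Posterior odds = 0.757/(1−0.757) = 3.1152. LR = 0.78/0.16 = 4.8750.
Prior odds = 3.1152/4.8750 = 0.6390, so P(H) = 0.6390/(1+0.6390) ≈ 0.39.

P(H) = 0.39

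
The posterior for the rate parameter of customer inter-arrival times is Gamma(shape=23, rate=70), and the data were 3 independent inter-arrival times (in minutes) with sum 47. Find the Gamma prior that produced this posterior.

Gamma(shape=20, rate=23)

Gamma–exponential conjugacy: posterior shape = α + n, posterior rate = β + Σtᵢ.
So α = 23 − 3 = 20 and β = 70 − 47 = 23.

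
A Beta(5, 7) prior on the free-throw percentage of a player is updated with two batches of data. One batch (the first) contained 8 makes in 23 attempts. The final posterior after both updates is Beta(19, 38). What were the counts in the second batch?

Because Beta–binomial updating is additive in the counts, the combined data contributed (α_post−α_prior, β_post−β_prior) successes and failures.
Total across both batches: 19−5=14 makes, 38−7=31 misses.
Subtract the first batch: 14−8=6 makes and 31−15=16 misses.

6 makes and 16 misses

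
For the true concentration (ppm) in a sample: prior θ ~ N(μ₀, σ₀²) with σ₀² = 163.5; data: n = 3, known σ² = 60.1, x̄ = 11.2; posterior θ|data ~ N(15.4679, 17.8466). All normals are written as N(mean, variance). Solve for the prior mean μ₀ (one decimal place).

μ₀ = 50.3

The posterior mean is a precision-weighted average: μ_n = (τ₀μ₀ + τ_data·x̄)/(τ₀+τ_data), with τ₀=1/σ₀² and τ_data=n/σ².
Here τ₀ = 1/163.5 = 0.006116 and τ_data = 3/60.1 = 0.049917, so τ_n = 0.056033.
Rearranging for μ₀: μ₀ = (μ_n·τ_n − τ_data·x̄)/τ₀ = (15.4679·0.056033 − 0.049917·11.2) / 0.006116 = 0.307642/0.006116 ≈ 50.3.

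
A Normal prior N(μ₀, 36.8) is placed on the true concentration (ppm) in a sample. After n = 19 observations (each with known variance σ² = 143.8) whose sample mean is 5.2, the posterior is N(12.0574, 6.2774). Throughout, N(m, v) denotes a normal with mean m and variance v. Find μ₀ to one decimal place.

μ₀ = 45.4

With known observation variance, the Normal–Normal posterior has precision τ_n = τ₀ + n/σ² and mean μ_n = (τ₀μ₀ + (n/σ²)x̄)/τ_n.
Here τ₀ = 1/36.8 = 0.027174 and τ_data = 19/143.8 = 0.132128, so τ_n = 0.159302.
Rearranging for μ₀: μ₀ = (μ_n·τ_n − τ_data·x̄)/τ₀ = (12.0574·0.159302 − 0.132128·5.2) / 0.027174 = 1.233702/0.027174 ≈ 45.4.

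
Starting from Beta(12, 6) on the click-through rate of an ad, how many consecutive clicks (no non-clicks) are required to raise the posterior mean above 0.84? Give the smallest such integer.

After k clicks and 0 non-clicks the posterior is Beta(12+k, 6), with mean (12+k)/(12+6+k).
Set (12+k)/(18+k) > 0.84 and solve: k > (0.84·18 − 12)/(1 − 0.84) = 19.500.
The smallest integer exceeding 19.500 is 20.

k = 20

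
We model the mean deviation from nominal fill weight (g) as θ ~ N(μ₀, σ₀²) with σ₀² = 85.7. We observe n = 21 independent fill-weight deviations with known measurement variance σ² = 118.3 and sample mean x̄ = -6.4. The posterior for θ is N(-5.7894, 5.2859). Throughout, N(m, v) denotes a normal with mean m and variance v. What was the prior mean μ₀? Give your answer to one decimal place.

μ₀ = 3.5

With known observation variance, the Normal–Normal posterior has precision τ_n = τ₀ + n/σ² and mean μ_n = (τ₀μ₀ + (n/σ²)x̄)/τ_n.
Here τ₀ = 1/85.7 = 0.011669 and τ_data = 21/118.3 = 0.177515, so τ_n = 0.189184.
Rearranging for μ₀: μ₀ = (μ_n·τ_n − τ_data·x̄)/τ₀ = (-5.7894·0.189184 − 0.177515·-6.4) / 0.011669 = 0.040834/0.011669 ≈ 3.5.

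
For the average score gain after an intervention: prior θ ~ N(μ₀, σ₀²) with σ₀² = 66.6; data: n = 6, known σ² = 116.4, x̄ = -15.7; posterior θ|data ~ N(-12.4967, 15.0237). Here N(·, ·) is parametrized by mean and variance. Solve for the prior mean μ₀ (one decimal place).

μ₀ = -1.5

The posterior mean is a precision-weighted average: μ_n = (τ₀μ₀ + τ_data·x̄)/(τ₀+τ_data), with τ₀=1/σ₀² and τ_data=n/σ².
Here τ₀ = 1/66.6 = 0.015015 and τ_data = 6/116.4 = 0.051546, so τ_n = 0.066561.
Rearranging for μ₀: μ₀ = (μ_n·τ_n − τ_data·x̄)/τ₀ = (-12.4967·0.066561 − 0.051546·-15.7) / 0.015015 = -0.022521/0.015015 ≈ -1.5.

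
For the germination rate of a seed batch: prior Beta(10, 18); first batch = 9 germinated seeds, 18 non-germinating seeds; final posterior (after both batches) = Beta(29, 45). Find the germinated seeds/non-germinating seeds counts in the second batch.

10 germinated seeds and 9 non-germinating seeds

Sequential conjugate updates are equivalent to a single update on the pooled data, so total successes = posterior α − prior α and total failures = posterior β − prior β.
Total across both batches: 29−10=19 germinated seeds, 45−18=27 non-germinating seeds.
Subtract the first batch: 19−9=10 germinated seeds and 27−18=9 non-germinating seeds.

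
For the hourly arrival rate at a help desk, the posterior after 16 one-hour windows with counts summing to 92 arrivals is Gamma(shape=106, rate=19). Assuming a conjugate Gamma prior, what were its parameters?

Gamma(shape=14, rate=3)

Gamma–Poisson conjugacy: posterior shape = α + Σxᵢ, posterior rate = β + n.
So α = 106 − 92 = 14 and β = 19 − 16 = 3.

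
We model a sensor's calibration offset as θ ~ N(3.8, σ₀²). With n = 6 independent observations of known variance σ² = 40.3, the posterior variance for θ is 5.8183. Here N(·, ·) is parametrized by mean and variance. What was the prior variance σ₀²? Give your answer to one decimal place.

σ₀² = 43.5

For the Normal–Normal model with known σ², precisions add: τ_n = τ₀ + n/σ².
So 1/σ₀² = 1/5.8183 − 6/40.3 = 0.171872 − 0.148883 = 0.022989.
Hence σ₀² = 1/0.022989 ≈ 43.5.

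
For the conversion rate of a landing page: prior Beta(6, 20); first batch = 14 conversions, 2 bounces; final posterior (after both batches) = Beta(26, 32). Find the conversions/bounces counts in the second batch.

Sequential conjugate updates are equivalent to a single update on the pooled data, so total successes = posterior α − prior α and total failures = posterior β − prior β.
Total across both batches: 26−6=20 conversions, 32−20=12 bounces.
Subtract the first batch: 20−14=6 conversions and 12−2=10 bounces.

6 conversions and 10 bounces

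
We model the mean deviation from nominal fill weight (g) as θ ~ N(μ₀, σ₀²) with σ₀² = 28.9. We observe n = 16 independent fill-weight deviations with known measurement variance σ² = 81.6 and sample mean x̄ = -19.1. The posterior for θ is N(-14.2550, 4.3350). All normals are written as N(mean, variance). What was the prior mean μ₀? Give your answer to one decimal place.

With known observation variance, the Normal–Normal posterior has precision τ_n = τ₀ + n/σ² and mean μ_n = (τ₀μ₀ + (n/σ²)x̄)/τ_n.
Here τ₀ = 1/28.9 = 0.034602 and τ_data = 16/81.6 = 0.196078, so τ_n = 0.230680.
Rearranging for μ₀: μ₀ = (μ_n·τ_n − τ_data·x̄)/τ₀ = (-14.2550·0.230680 − 0.196078·-19.1) / 0.034602 = 0.456746/0.034602 ≈ 13.2.

μ₀ = 13.2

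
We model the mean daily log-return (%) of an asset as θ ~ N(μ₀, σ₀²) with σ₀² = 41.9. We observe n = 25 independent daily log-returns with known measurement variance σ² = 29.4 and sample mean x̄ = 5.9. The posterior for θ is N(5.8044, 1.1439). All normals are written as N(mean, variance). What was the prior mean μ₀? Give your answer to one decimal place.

μ₀ = 2.4

The posterior mean is a precision-weighted average: μ_n = (τ₀μ₀ + τ_data·x̄)/(τ₀+τ_data), with τ₀=1/σ₀² and τ_data=n/σ².
Here τ₀ = 1/41.9 = 0.023866 and τ_data = 25/29.4 = 0.850340, so τ_n = 0.874206.
Rearranging for μ₀: μ₀ = (μ_n·τ_n − τ_data·x̄)/τ₀ = (5.8044·0.874206 − 0.850340·5.9) / 0.023866 = 0.057235/0.023866 ≈ 2.4.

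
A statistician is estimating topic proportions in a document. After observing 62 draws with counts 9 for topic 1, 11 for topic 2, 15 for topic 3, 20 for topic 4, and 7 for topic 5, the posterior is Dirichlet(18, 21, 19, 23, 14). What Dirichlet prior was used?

For a Dirichlet(α) prior with multinomial counts c, the posterior is Dirichlet(α + c) componentwise.
Subtract each count from the matching posterior parameter: 18−9=9, 21−11=10, 19−15=4, 23−20=3, 14−7=7.

Dirichlet(9, 10, 4, 3, 7)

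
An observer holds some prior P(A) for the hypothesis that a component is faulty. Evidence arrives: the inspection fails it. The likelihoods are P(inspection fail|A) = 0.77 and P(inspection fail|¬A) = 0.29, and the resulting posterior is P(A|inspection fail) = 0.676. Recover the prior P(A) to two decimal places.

In odds form, posterior odds = prior odds × likelihood ratio, so prior odds = posterior odds ÷ LR.
Posterior odds = 0.676/(1−0.676) = 2.0864. LR = 0.77/0.29 = 2.6552.
Prior odds = 2.0864/2.6552 = 0.7858, so P(A) = 0.7858/(1+0.7858) ≈ 0.44.

P(A) = 0.44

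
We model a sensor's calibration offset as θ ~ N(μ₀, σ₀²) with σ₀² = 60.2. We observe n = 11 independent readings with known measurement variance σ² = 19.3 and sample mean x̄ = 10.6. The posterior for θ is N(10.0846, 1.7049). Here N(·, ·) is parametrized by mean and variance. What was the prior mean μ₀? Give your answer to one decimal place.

With known observation variance, the Normal–Normal posterior has precision τ_n = τ₀ + n/σ² and mean μ_n = (τ₀μ₀ + (n/σ²)x̄)/τ_n.
Here τ₀ = 1/60.2 = 0.016611 and τ_data = 11/19.3 = 0.569948, so τ_n = 0.586559.
Rearranging for μ₀: μ₀ = (μ_n·τ_n − τ_data·x̄)/τ₀ = (10.0846·0.586559 − 0.569948·10.6) / 0.016611 = -0.126236/0.016611 ≈ -7.6.

μ₀ = -7.6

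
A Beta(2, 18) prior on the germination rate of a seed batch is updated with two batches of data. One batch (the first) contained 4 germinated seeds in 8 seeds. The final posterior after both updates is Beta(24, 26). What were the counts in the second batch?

Sequential conjugate updates are equivalent to a single update on the pooled data, so total successes = posterior α − prior α and total failures = posterior β − prior β.
Total across both batches: 24−2=22 germinated seeds, 26−18=8 non-germinating seeds.
Subtract the first batch: 22−4=18 germinated seeds and 8−4=4 non-germinating seeds.

18 germinated seeds and 4 non-germinating seeds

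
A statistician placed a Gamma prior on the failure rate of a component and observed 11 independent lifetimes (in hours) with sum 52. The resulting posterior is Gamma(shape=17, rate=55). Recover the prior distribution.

Gamma(shape=6, rate=3)

For an exponential likelihood with a Gamma(α, β) prior on the rate, n observations with total T give posterior Gamma(α+n, β+T).
So α = 17 − 11 = 6 and β = 55 − 52 = 3.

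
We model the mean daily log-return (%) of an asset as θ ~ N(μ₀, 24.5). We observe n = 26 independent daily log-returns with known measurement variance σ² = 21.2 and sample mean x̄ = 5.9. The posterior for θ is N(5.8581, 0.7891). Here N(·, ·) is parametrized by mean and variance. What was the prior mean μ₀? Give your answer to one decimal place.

The posterior mean is a precision-weighted average: μ_n = (τ₀μ₀ + τ_data·x̄)/(τ₀+τ_data), with τ₀=1/σ₀² and τ_data=n/σ².
Here τ₀ = 1/24.5 = 0.040816 and τ_data = 26/21.2 = 1.226415, so τ_n = 1.267231.
Rearranging for μ₀: μ₀ = (μ_n·τ_n − τ_data·x̄)/τ₀ = (5.8581·1.267231 − 1.226415·5.9) / 0.040816 = 0.187717/0.040816 ≈ 4.6.

μ₀ = 4.6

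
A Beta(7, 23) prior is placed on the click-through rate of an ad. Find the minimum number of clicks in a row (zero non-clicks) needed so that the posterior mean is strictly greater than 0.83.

k = 106

After k clicks and 0 non-clicks the posterior is Beta(7+k, 23), with mean (7+k)/(7+23+k).
Set (7+k)/(30+k) > 0.83 and solve: k > (0.83·30 − 7)/(1 − 0.83) = 105.294.
The smallest integer exceeding 105.294 is 106, and checking k=106: (113)/(136) = 0.8309 > 0.83.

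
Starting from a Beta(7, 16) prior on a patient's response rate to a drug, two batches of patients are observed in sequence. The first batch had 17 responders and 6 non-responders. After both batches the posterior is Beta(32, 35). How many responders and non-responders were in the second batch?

Sequential conjugate updates are equivalent to a single update on the pooled data, so total successes = posterior α − prior α and total failures = posterior β − prior β.
Total across both batches: 32−7=25 responders, 35−16=19 non-responders.
Subtract the first batch: 25−17=8 responders and 19−6=13 non-responders.

8 responders and 13 non-responders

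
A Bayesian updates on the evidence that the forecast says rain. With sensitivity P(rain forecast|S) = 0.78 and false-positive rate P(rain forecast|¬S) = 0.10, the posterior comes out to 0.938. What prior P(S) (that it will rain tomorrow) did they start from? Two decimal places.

P(S) = 0.66

In odds form, posterior odds = prior odds × likelihood ratio, so prior odds = posterior odds ÷ LR.
Posterior odds = 0.938/(1−0.938) = 15.1290. LR = 0.78/0.10 = 7.8000.
Prior odds = 15.1290/7.8000 = 1.9396, so P(S) = 1.9396/(1+1.9396) ≈ 0.66.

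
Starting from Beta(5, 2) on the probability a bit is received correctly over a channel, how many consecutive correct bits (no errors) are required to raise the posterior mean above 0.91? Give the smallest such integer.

k = 16

After k correct bits and 0 errors the posterior is Beta(5+k, 2), with mean (5+k)/(5+2+k).
Set (5+k)/(7+k) > 0.91 and solve: k > (0.91·7 − 5)/(1 − 0.91) = 15.222.
The smallest integer exceeding 15.222 is 16.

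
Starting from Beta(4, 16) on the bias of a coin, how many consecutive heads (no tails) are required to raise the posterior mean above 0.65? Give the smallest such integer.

k = 26

After k heads and 0 tails the posterior is Beta(4+k, 16), with mean (4+k)/(4+16+k).
Set (4+k)/(20+k) > 0.65 and solve: k > (0.65·20 − 4)/(1 − 0.65) = 25.714.
The smallest integer exceeding 25.714 is 26, and checking k=26: (30)/(46) = 0.6522 > 0.65.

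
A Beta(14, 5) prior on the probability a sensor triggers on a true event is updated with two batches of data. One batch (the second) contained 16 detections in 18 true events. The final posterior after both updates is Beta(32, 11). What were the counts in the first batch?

Sequential conjugate updates are equivalent to a single update on the pooled data, so total successes = posterior α − prior α and total failures = posterior β − prior β.
Total across both batches: 32−14=18 detections, 11−5=6 misses.
Subtract the second batch: 18−16=2 detections and 6−2=4 misses.

2 detections and 4 misses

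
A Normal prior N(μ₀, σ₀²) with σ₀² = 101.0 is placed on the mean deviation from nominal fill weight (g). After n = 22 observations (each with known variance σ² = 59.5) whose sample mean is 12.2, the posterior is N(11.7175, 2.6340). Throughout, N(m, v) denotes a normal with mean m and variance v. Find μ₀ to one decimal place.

With known observation variance, the Normal–Normal posterior has precision τ_n = τ₀ + n/σ² and mean μ_n = (τ₀μ₀ + (n/σ²)x̄)/τ_n.
Here τ₀ = 1/101.0 = 0.009901 and τ_data = 22/59.5 = 0.369748, so τ_n = 0.379649.
Rearranging for μ₀: μ₀ = (μ_n·τ_n − τ_data·x̄)/τ₀ = (11.7175·0.379649 − 0.369748·12.2) / 0.009901 = -0.062388/0.009901 ≈ -6.3.

μ₀ = -6.3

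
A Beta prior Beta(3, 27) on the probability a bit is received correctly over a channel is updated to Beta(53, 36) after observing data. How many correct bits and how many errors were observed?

50 correct bits and 9 errors

Under Beta–binomial conjugacy the posterior parameters are (a+s, b+f).
Match parameters: s=53−3=50, f=36−27=9.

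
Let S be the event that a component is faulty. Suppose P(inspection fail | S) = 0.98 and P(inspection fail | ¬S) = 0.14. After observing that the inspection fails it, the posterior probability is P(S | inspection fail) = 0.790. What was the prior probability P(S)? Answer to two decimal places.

P(S) = 0.35

Bayes' rule in odds form gives O(S|E) = O(S)·[P(E|S)/P(E|¬S)], hence O(S) = O(S|E)/LR.
Posterior odds = 0.790/(1−0.790) = 3.7619. LR = 0.98/0.14 = 7.0000.
Prior odds = 3.7619/7.0000 = 0.5374, so P(S) = 0.5374/(1+0.5374) ≈ 0.35.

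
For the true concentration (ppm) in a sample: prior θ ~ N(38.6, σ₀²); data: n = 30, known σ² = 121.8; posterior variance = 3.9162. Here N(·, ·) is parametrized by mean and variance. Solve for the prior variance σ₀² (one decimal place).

Posterior precision equals prior precision plus data precision: 1/σ_n² = 1/σ₀² + n/σ².
So 1/σ₀² = 1/3.9162 − 30/121.8 = 0.255350 − 0.246305 = 0.009045.
Hence σ₀² = 1/0.009045 ≈ 110.6.

σ₀² = 110.6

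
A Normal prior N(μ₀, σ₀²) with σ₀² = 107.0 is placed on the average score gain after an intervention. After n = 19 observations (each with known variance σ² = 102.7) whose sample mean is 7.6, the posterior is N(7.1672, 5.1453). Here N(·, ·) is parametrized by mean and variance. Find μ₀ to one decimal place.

μ₀ = -1.4

The posterior mean is a precision-weighted average: μ_n = (τ₀μ₀ + τ_data·x̄)/(τ₀+τ_data), with τ₀=1/σ₀² and τ_data=n/σ².
Here τ₀ = 1/107.0 = 0.009346 and τ_data = 19/102.7 = 0.185005, so τ_n = 0.194351.
Rearranging for μ₀: μ₀ = (μ_n·τ_n − τ_data·x̄)/τ₀ = (7.1672·0.194351 − 0.185005·7.6) / 0.009346 = -0.013086/0.009346 ≈ -1.4.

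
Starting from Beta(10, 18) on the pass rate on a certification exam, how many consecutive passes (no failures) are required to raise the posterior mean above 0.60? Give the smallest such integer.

k = 18

After k passes and 0 failures the posterior is Beta(10+k, 18), with mean (10+k)/(10+18+k).
Set (10+k)/(28+k) > 0.60 and solve: k > (0.60·28 − 10)/(1 − 0.60) = 17.000.
The smallest integer exceeding 17.000 is 18.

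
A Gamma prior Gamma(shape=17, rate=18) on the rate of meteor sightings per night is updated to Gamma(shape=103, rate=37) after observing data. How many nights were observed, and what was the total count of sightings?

A Gamma(α, β) prior (rate parametrization) on a Poisson rate with n observations summing to S gives posterior Gamma(α+S, β+n).
Matching: Σxᵢ = 103 − 17 = 86 and n = 37 − 18 = 19.

n = 19 nights with total 86 sightings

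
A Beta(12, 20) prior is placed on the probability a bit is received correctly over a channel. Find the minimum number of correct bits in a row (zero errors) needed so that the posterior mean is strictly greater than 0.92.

k = 219

After k correct bits and 0 errors the posterior is Beta(12+k, 20), with mean (12+k)/(12+20+k).
Set (12+k)/(32+k) > 0.92 and solve: k > (0.92·32 − 12)/(1 − 0.92) = 218.000.
The smallest integer exceeding 218.000 is 219.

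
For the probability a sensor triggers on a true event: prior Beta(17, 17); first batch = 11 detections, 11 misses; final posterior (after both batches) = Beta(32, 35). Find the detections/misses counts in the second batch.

4 detections and 7 misses

Sequential conjugate updates are equivalent to a single update on the pooled data, so total successes = posterior α − prior α and total failures = posterior β − prior β.
Total across both batches: 32−17=15 detections, 35−17=18 misses.
Subtract the first batch: 15−11=4 detections and 18−11=7 misses.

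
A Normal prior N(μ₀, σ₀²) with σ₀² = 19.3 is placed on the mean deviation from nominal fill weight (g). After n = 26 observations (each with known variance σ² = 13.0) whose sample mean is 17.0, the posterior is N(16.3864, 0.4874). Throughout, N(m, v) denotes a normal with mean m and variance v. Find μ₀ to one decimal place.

μ₀ = -7.3

The posterior mean is a precision-weighted average: μ_n = (τ₀μ₀ + τ_data·x̄)/(τ₀+τ_data), with τ₀=1/σ₀² and τ_data=n/σ².
Here τ₀ = 1/19.3 = 0.051813 and τ_data = 26/13.0 = 2.000000, so τ_n = 2.051813.
Rearranging for μ₀: μ₀ = (μ_n·τ_n − τ_data·x̄)/τ₀ = (16.3864·2.051813 − 2.000000·17.0) / 0.051813 = -0.378171/0.051813 ≈ -7.3.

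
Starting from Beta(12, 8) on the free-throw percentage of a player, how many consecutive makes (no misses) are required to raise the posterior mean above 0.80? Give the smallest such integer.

k = 21

After k makes and 0 misses the posterior is Beta(12+k, 8), with mean (12+k)/(12+8+k).
Set (12+k)/(20+k) > 0.80 and solve: k > (0.80·20 − 12)/(1 − 0.80) = 20.000.
The smallest integer exceeding 20.000 is 21.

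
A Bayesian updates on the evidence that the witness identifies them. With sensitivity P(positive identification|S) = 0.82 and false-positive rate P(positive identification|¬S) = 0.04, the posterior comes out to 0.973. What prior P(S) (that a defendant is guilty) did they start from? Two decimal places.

P(S) = 0.64

In odds form, posterior odds = prior odds × likelihood ratio, so prior odds = posterior odds ÷ LR.
Posterior odds = 0.973/(1−0.973) = 36.0370. LR = 0.82/0.04 = 20.5000.
Prior odds = 36.0370/20.5000 = 1.7579, so P(S) = 1.7579/(1+1.7579) ≈ 0.64.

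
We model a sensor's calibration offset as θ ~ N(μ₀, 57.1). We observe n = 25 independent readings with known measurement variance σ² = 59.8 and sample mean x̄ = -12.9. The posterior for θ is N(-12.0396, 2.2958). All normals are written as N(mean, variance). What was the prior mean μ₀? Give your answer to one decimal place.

The posterior mean is a precision-weighted average: μ_n = (τ₀μ₀ + τ_data·x̄)/(τ₀+τ_data), with τ₀=1/σ₀² and τ_data=n/σ².
Here τ₀ = 1/57.1 = 0.017513 and τ_data = 25/59.8 = 0.418060, so τ_n = 0.435573.
Rearranging for μ₀: μ₀ = (μ_n·τ_n − τ_data·x̄)/τ₀ = (-12.0396·0.435573 − 0.418060·-12.9) / 0.017513 = 0.148849/0.017513 ≈ 8.5.

μ₀ = 8.5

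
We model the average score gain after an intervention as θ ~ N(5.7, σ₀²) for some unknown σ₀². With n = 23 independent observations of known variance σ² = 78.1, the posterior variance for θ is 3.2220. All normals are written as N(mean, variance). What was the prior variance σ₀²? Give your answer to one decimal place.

σ₀² = 63.0

Posterior precision equals prior precision plus data precision: 1/σ_n² = 1/σ₀² + n/σ².
So 1/σ₀² = 1/3.2220 − 23/78.1 = 0.310366 − 0.294494 = 0.015872.
Hence σ₀² = 1/0.015872 ≈ 63.0.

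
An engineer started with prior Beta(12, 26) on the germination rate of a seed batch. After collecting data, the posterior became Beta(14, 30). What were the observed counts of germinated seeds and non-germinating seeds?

2 germinated seeds and 4 non-germinating seeds

A Beta(α, β) prior with s successes and f failures in binomial data gives a Beta(α+s, β+f) posterior.
Match parameters: s=14−12=2, f=30−26=4.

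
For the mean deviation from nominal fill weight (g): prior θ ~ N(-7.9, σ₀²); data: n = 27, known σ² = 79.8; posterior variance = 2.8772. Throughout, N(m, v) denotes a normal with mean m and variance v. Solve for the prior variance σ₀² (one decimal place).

σ₀² = 108.5

For the Normal–Normal model with known σ², precisions add: τ_n = τ₀ + n/σ².
So 1/σ₀² = 1/2.8772 − 27/79.8 = 0.347560 − 0.338346 = 0.009214.
Hence σ₀² = 1/0.009214 ≈ 108.5.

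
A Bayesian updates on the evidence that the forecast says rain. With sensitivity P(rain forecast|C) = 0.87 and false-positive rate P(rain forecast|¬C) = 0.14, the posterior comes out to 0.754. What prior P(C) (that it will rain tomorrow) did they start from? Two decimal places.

Bayes' rule in odds form gives O(C|E) = O(C)·[P(E|C)/P(E|¬C)], hence O(C) = O(C|E)/LR.
Posterior odds = 0.754/(1−0.754) = 3.0650. LR = 0.87/0.14 = 6.2143.
Prior odds = 3.0650/6.2143 = 0.4932, so P(C) = 0.4932/(1+0.4932) ≈ 0.33.

P(C) = 0.33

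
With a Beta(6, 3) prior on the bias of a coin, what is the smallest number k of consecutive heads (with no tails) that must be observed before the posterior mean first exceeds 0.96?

After k heads and 0 tails the posterior is Beta(6+k, 3), with mean (6+k)/(6+3+k).
Set (6+k)/(9+k) > 0.96 and solve: k > (0.96·9 − 6)/(1 − 0.96) = 66.000.
The smallest integer exceeding 66.000 is 67.

k = 67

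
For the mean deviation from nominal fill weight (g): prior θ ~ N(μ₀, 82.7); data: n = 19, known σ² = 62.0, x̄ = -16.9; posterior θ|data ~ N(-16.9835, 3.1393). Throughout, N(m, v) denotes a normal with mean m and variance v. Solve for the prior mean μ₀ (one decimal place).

μ₀ = -19.1

With known observation variance, the Normal–Normal posterior has precision τ_n = τ₀ + n/σ² and mean μ_n = (τ₀μ₀ + (n/σ²)x̄)/τ_n.
Here τ₀ = 1/82.7 = 0.012092 and τ_data = 19/62.0 = 0.306452, so τ_n = 0.318544.
Rearranging for μ₀: μ₀ = (μ_n·τ_n − τ_data·x̄)/τ₀ = (-16.9835·0.318544 − 0.306452·-16.9) / 0.012092 = -0.230953/0.012092 ≈ -19.1.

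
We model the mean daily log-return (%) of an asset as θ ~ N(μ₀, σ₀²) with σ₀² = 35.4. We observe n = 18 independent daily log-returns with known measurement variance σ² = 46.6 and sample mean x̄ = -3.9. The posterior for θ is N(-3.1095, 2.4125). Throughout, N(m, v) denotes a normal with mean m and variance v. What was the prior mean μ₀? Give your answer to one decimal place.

With known observation variance, the Normal–Normal posterior has precision τ_n = τ₀ + n/σ² and mean μ_n = (τ₀μ₀ + (n/σ²)x̄)/τ_n.
Here τ₀ = 1/35.4 = 0.028249 and τ_data = 18/46.6 = 0.386266, so τ_n = 0.414515.
Rearranging for μ₀: μ₀ = (μ_n·τ_n − τ_data·x̄)/τ₀ = (-3.1095·0.414515 − 0.386266·-3.9) / 0.028249 = 0.217503/0.028249 ≈ 7.7.

μ₀ = 7.7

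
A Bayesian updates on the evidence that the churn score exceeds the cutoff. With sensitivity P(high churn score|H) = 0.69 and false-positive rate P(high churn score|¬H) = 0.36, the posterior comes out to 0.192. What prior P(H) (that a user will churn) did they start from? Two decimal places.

P(H) = 0.11

Bayes' rule in odds form gives O(H|E) = O(H)·[P(E|H)/P(E|¬H)], hence O(H) = O(H|E)/LR.
Posterior odds = 0.192/(1−0.192) = 0.2376. LR = 0.69/0.36 = 1.9167.
Prior odds = 0.2376/1.9167 = 0.1240, so P(H) = 0.1240/(1+0.1240) ≈ 0.11.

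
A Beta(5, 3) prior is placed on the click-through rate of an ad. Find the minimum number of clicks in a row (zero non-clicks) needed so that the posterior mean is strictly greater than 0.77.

k = 6

After k clicks and 0 non-clicks the posterior is Beta(5+k, 3), with mean (5+k)/(5+3+k).
Set (5+k)/(8+k) > 0.77 and solve: k > (0.77·8 − 5)/(1 − 0.77) = 5.043.
The smallest integer exceeding 5.043 is 6.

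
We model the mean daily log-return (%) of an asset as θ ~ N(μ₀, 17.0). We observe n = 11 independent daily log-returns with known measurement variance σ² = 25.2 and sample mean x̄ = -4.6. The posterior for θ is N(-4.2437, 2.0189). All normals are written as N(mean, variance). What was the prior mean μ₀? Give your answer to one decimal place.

The posterior mean is a precision-weighted average: μ_n = (τ₀μ₀ + τ_data·x̄)/(τ₀+τ_data), with τ₀=1/σ₀² and τ_data=n/σ².
Here τ₀ = 1/17.0 = 0.058824 and τ_data = 11/25.2 = 0.436508, so τ_n = 0.495332.
Rearranging for μ₀: μ₀ = (μ_n·τ_n − τ_data·x̄)/τ₀ = (-4.2437·0.495332 − 0.436508·-4.6) / 0.058824 = -0.094104/0.058824 ≈ -1.6.

μ₀ = -1.6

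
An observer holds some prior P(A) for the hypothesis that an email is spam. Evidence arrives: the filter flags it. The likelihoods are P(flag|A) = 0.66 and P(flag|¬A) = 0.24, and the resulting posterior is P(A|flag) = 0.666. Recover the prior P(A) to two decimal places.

In odds form, posterior odds = prior odds × likelihood ratio, so prior odds = posterior odds ÷ LR.
Posterior odds = 0.666/(1−0.666) = 1.9940. LR = 0.66/0.24 = 2.7500.
Prior odds = 1.9940/2.7500 = 0.7251, so P(A) = 0.7251/(1+0.7251) ≈ 0.42.

P(A) = 0.42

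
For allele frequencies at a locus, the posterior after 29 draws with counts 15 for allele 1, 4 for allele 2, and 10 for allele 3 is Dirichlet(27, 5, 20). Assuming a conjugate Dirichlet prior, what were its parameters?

For a Dirichlet(α) prior with multinomial counts c, the posterior is Dirichlet(α + c) componentwise.
Subtract each count from the matching posterior parameter: 27−15=12, 5−4=1, 20−10=10.

Dirichlet(12, 1, 10)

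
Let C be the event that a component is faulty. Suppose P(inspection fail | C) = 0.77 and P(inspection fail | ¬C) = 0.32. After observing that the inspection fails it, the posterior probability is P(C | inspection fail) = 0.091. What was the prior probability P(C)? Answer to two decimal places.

In odds form, posterior odds = prior odds × likelihood ratio, so prior odds = posterior odds ÷ LR.
Posterior odds = 0.091/(1−0.091) = 0.1001. LR = 0.77/0.32 = 2.4062.
Prior odds = 0.1001/2.4062 = 0.0416, so P(C) = 0.0416/(1+0.0416) ≈ 0.04.

P(C) = 0.04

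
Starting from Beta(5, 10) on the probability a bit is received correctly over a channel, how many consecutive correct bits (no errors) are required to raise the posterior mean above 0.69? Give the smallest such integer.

After k correct bits and 0 errors the posterior is Beta(5+k, 10), with mean (5+k)/(5+10+k).
Set (5+k)/(15+k) > 0.69 and solve: k > (0.69·15 − 5)/(1 − 0.69) = 17.258.
The smallest integer exceeding 17.258 is 18.

k = 18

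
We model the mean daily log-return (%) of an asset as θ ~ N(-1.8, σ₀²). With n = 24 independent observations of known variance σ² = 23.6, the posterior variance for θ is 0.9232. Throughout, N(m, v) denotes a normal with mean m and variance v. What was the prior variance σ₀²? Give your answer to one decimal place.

For the Normal–Normal model with known σ², precisions add: τ_n = τ₀ + n/σ².
So 1/σ₀² = 1/0.9232 − 24/23.6 = 1.083189 − 1.016949 = 0.066240.
Hence σ₀² = 1/0.066240 ≈ 15.1.

σ₀² = 15.1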